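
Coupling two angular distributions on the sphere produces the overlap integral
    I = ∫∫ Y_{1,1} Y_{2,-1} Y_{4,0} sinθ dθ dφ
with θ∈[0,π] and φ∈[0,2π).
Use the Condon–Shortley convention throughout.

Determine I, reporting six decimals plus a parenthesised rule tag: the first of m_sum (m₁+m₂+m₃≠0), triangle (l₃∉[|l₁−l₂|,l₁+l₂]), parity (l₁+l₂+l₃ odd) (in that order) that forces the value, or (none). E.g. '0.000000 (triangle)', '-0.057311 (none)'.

0.000000 (triangle)

|1−2|≤4≤1+2 violated ⇒ I = 0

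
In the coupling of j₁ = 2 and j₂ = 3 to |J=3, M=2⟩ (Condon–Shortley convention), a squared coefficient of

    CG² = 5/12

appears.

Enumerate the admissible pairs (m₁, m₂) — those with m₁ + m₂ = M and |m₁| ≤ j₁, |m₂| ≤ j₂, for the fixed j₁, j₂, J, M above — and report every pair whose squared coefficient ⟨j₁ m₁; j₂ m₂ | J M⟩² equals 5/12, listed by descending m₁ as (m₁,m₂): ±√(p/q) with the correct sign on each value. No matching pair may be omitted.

(-1,3): +√(5/12)

Admissible pairs with m₁+m₂ = M = 2: (-1,3), (0,2), (1,1), (2,0)
  (m₁,m₂)=(2,0): CG² = 1/3, CG = +√(1/3)
  (m₁,m₂)=(1,1): CG² = 1/4, CG = −√(1/4)
  (m₁,m₂)=(0,2): CG² = 0/1, CG = 0
  (m₁,m₂)=(-1,3): CG² = 5/12, CG = +√(5/12)   ← matches the target
Pairs with CG² = 5/12: (-1,3): +√(5/12)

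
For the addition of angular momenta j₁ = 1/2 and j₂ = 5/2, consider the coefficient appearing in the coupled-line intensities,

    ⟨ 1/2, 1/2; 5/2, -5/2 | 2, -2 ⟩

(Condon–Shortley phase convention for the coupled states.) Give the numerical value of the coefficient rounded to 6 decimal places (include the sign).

triangle: 1!×0!×4!/6! = 24/720
(j±m)!: 1!×0!×0!×5!×0!×4! = 2880
prefactor² = (2J+1)×Δ×N² = 480
  k=0: +1/(0!×1!×0!×0!×0!×4!) = 1/24
Σ = 1/24  ⇒  CG² = 480×(1/24)² = 5/6
CG = +√(5/6) = +0.912871

+0.912871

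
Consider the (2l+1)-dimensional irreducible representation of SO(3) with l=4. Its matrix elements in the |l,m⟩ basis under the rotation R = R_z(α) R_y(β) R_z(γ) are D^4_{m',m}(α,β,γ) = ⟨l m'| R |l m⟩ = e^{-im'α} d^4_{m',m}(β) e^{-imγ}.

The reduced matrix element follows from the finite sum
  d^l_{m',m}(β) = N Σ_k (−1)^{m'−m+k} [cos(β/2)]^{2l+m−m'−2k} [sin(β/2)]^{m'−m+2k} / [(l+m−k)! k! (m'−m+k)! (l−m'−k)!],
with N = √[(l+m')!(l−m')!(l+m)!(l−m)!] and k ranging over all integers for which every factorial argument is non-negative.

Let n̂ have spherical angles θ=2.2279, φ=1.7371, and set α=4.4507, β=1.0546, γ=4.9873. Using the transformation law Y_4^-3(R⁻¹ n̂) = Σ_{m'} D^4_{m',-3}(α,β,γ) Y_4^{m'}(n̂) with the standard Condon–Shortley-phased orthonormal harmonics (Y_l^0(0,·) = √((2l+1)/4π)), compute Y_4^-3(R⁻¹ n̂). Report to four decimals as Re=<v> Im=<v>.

Need the full column D^4_{m',-3} for m'=−4..4 at α=4.4507, β=1.0546, γ=4.9873.
cos(β/2)=0.864169, sin(β/2)=0.503202
d^4_{-4,-3}: single k=1 term ⇒ +0.512245;  D = +0.112798+0.499671i
d^4_{-3,-3}: k∈[0..1] ⇒ +0.311020 -0.738200 = -0.427180;  D = +0.426844+0.016940i
d^4_{-2,-3}: k∈[0..1] ⇒ -0.677636 +0.689295 = +0.011659;  D = +0.003461-0.011134i
d^4_{-1,-3}: k∈[0..1] ⇒ +0.837041 -0.473023 = +0.364017;  D = +0.307825+0.194299i
d^4_{0,-3}: k∈[0..1] ⇒ -0.726581 +0.246361 = -0.480220;  D = +0.352658-0.325951i
d^4_{1,-3}: k∈[0..1] ⇒ +0.473023 -0.096232 = +0.376791;  D = -0.175455-0.333447i
d^4_{2,-3}: k∈[0..1] ⇒ -0.233718 +0.026415 = -0.207303;  D = -0.202184+0.045783i
d^4_{3,-3}: k∈[0..1] ⇒ +0.084869 -0.004111 = +0.080758;  D = -0.003149+0.080697i
d^4_{4,-3}: single k=0 term ⇒ -0.019968;  D = +0.019072+0.005914i
Y_4^{m'}(θ=2.2279,φ=1.7371) and Σ D·Y over m':
  (+0.1128+0.4997i)·(+0.1368-0.1073i)  (+0.4268+0.0169i)·(-0.1816-0.3332i)  (+0.0035-0.0111i)·(-0.3195+0.1104i)  (+0.3078+0.1943i)·(-0.0147-0.0876i)  (+0.3527-0.3260i)·(-0.3513+0.0000i)  (-0.1755-0.3334i)·(+0.0147-0.0876i)  (-0.2022+0.0458i)·(-0.3195-0.1104i)  (-0.0031+0.0807i)·(+0.1816-0.3332i)  (+0.0191+0.0059i)·(+0.1368+0.1073i)
Y_4^-3(R⁻¹ n̂) = -0.047912+0.036285i

Re=-0.0479 Im=0.0363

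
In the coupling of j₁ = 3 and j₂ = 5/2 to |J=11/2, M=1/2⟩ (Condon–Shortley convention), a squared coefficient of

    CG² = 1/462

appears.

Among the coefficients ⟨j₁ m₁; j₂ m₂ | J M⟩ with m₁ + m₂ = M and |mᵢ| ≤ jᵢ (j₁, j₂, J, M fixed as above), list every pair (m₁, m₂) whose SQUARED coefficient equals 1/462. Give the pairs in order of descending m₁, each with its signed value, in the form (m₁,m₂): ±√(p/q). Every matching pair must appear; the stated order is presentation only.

Admissible pairs with m₁+m₂ = M = 1/2: (-2,5/2), (-1,3/2), (0,1/2), (1,-1/2), (2,-3/2), (3,-5/2)
  (m₁,m₂)=(3,-5/2): CG² = 1/462, CG = +√(1/462)   ← matches the target
  (m₁,m₂)=(2,-3/2): CG² = 5/77, CG = +√(5/77)
  (m₁,m₂)=(1,-1/2): CG² = 25/77, CG = +√(25/77)
  (m₁,m₂)=(0,1/2): CG² = 100/231, CG = +√(100/231)
  (m₁,m₂)=(-1,3/2): CG² = 25/154, CG = +√(25/154)
  (m₁,m₂)=(-2,5/2): CG² = 1/77, CG = +√(1/77)
Pairs with CG² = 1/462: (3,-5/2): +√(1/462)

(3,-5/2): +√(1/462)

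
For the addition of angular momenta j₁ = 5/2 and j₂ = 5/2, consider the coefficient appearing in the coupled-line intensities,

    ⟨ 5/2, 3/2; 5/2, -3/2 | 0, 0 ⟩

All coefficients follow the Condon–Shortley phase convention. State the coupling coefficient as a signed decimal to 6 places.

-0.408248  (= −√(1/6))

triangle: 5!·0!·0!/6! = 120/720
(j±m)!: 4!·1!·1!·4!·0!·0! = 576
prefactor² = (2J+1)·Δ·N² = 96
  k=1: −1/(1!·4!·0!·0!·0!·0!) = -1/24
Σ = -1/24  ⇒  CG² = 96·(-1/24)² = 1/6
CG = −√(1/6) = -0.408248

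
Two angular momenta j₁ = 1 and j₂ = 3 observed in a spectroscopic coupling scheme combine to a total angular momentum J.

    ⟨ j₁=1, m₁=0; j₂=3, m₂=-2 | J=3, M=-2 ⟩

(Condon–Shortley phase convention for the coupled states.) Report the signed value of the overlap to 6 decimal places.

j₁+j₂−J=1  J+j₁−j₂=1  J−j₁+j₂=5  j₁+j₂+J+1=8
(j₁±m₁, j₂±m₂, J±M) = (1,1,1,5,1,5)
P² = 300
sum k=0..1:
  [0] +1/24 = 1/24
  [1] −1/120 = -1/120
S = 1/30
C² = P²·S² = 1/3 ; C = +0.577350

+0.577350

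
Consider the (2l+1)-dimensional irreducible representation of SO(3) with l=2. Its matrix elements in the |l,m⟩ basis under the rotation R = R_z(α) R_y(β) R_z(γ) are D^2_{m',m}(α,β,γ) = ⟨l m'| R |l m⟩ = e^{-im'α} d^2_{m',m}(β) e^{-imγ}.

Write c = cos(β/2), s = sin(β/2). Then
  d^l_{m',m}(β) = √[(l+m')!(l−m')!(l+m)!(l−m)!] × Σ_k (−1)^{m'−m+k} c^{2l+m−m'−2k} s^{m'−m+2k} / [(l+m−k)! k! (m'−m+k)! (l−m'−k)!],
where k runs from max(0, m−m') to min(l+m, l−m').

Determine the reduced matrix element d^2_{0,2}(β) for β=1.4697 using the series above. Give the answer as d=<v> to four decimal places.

d^2_{0,2}(β=1.4697) via the finite sum:
With c≡cos(β/2)=0.741931 and s≡sin(β/2)=0.670476, N=[2·2·24·1]^{1/2}=9.797959
Admissible k: 2..2 (factorial args all ≥0)
  k=2: (−1)^0·9.7980/(4)·0.7419^2·0.6705^2 = +0.606135
d^2_{0,2}(1.4697) = +0.606135

d=0.6061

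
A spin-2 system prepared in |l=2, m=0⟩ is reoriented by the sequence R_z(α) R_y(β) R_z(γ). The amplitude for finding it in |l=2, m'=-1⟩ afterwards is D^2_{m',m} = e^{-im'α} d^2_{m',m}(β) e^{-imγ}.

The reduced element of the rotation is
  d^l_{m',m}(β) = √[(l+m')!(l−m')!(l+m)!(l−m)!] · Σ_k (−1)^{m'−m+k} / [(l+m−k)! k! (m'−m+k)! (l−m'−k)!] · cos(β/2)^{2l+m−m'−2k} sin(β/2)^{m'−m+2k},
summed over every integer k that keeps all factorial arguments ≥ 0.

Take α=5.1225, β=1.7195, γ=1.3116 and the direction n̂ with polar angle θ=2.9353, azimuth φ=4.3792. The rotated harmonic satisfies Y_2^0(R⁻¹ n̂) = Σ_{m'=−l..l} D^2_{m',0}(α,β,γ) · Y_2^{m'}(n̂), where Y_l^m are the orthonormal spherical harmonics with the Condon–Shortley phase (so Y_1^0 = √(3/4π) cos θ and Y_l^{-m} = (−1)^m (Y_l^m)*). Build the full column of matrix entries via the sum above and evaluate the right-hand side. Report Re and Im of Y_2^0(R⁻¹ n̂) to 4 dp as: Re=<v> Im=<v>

Re=-0.2335 Im=0.0000

Need the full column D^2_{m',0} for m'=−2..2 at α=5.1225, β=1.7195, γ=1.3116.
cos(β/2)=0.652627, sin(β/2)=0.757679
d^2_{-2,0}: single k=2 term ⇒ +0.598931;  D = -0.408506-0.437996i
d^2_{-1,0}: k∈[1..2] ⇒ +0.515889 -0.695340 = -0.179451;  D = -0.071549+0.164570i
d^2_{0,0}: k∈[0..2] ⇒ +0.181409 -0.978050 +0.329566 = -0.467075;  D = -0.467075+0.000000i
d^2_{1,0}: k∈[0..1] ⇒ -0.515889 +0.695340 = +0.179451;  D = +0.071549+0.164570i
d^2_{2,0}: single k=0 term ⇒ +0.598931;  D = -0.408506+0.437996i
Y_2^{m'}(θ=2.9353,φ=4.3792) and Σ D·Y over m':
  (-0.4085-0.4380i)·(-0.0127-0.0100i)  (-0.0715+0.1646i)·(+0.0507-0.1464i)  (-0.4671+0.0000i)·(+0.5911+0.0000i)  (+0.0715+0.1646i)·(-0.0507-0.1464i)  (-0.4085+0.4380i)·(-0.0127+0.0100i)
Y_2^0(R⁻¹ n̂) = -0.233521+0.000000i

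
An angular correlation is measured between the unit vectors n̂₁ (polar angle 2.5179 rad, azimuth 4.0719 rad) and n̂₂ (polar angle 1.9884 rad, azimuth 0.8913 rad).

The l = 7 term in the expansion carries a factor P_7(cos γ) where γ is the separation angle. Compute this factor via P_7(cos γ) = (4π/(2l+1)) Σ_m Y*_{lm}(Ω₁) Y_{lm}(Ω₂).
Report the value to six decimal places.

0.294038

Expand P_7 via completeness: Σ_{m} conj(Y_{7,m}) at Ω₁ times Y_{7,m} at Ω₂ —
  m=-7: Y*=-0.011288-0.002631i  Y=+0.266328+0.011749i  product -0.002975-0.000833i
  m=-6: Y*=-0.046047+0.038890i  Y=-0.262676-0.356202i  product +0.025948+0.006186i
  m=-5: Y*=+0.011472+0.188290i  Y=-0.067459+0.257846i  product -0.049324-0.009744i
  m=-4: Y*=+0.322740+0.211282i  Y=-0.163203+0.073589i  product -0.068220-0.010732i
  m=-3: Y*=+0.447005-0.163509i  Y=+0.300704+0.151876i  product +0.159249+0.018721i
  m=-2: Y*=+0.057003-0.191147i  Y=+0.008642+0.040190i  product +0.008175+0.000639i
  m=-1: Y*=+0.183519+0.246234i  Y=+0.209945-0.259888i  product +0.102522+0.004001i
  m=+0: Y*=+0.309945-0.000000i  Y=+0.000749+0.000000i  product +0.000232+0.000000i
  m=+1: Y*=-0.183519+0.246234i  Y=-0.209945-0.259888i  product +0.102522-0.004001i
  m=+2: Y*=+0.057003+0.191147i  Y=+0.008642-0.040190i  product +0.008175-0.000639i
  m=+3: Y*=-0.447005-0.163509i  Y=-0.300704+0.151876i  product +0.159249-0.018721i
  m=+4: Y*=+0.322740-0.211282i  Y=-0.163203-0.073589i  product -0.068220+0.010732i
  m=+5: Y*=-0.011472+0.188290i  Y=+0.067459+0.257846i  product -0.049324+0.009744i
  m=+6: Y*=-0.046047-0.038890i  Y=-0.262676+0.356202i  product +0.025948-0.006186i
  m=+7: Y*=+0.011288-0.002631i  Y=-0.266328+0.011749i  product -0.002975+0.000833i
Σ over m = +0.350982+0.000000i; ×(4π/15) → +0.294038+0.000000i. Real part: 0.294038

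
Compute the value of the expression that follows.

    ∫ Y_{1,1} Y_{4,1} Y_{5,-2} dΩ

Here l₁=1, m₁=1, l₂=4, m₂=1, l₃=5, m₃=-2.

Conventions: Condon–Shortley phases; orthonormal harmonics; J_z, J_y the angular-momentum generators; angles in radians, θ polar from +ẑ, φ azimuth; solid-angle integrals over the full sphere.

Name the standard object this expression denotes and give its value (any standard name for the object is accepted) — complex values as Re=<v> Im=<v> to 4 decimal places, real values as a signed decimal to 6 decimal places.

Gaunt coefficient, +0.225034

This is a Gaunt coefficient — the integral of a triple product of spherical harmonics over the sphere.
Checks pass: Σm=0; 10 even; l₃=5∈[3,5].
(2·1+1)(2·4+1)(2·5+1) = 297
Δ: 0! 2! 8! / 11! → 1/495
sum: t=0:+1/576 = 1/576
3j²(1 4 5; 0 0 0) = Δ·Π!·Σ² = 5/99  (sign -1)
sum: t=0:+1/1440 = 1/1440
3j²(1 4 5; 1 1 -2) = Δ·Π!·Σ² = 7/165  (sign -1)
combine: 4πI² = 297·5/99·7/165 = 7/11
take √, sign +1: I = 0.22503380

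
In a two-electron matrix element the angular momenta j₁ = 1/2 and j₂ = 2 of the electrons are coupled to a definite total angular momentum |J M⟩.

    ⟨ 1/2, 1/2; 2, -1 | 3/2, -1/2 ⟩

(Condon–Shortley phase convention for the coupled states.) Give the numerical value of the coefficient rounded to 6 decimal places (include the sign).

+0.774597  (= +√(3/5))

√[4·1!0!3!/5! · 1!0!1!3!1!2!] = √(12/5)
  +(−1)^0/∏(0,1,0,1,0,2)! = 1/2  (running 1/2)
⟨..|..⟩ = √(12/5)·(1/2) = +0.774597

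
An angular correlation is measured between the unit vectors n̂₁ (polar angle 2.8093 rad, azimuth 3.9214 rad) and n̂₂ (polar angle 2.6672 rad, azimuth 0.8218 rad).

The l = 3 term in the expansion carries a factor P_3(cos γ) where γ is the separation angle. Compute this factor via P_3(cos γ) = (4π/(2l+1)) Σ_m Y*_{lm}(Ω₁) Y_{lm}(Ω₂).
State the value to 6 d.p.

Term-by-term m-sum for l=3 (normalisation 4π/7 = 1.795196):
  m=-3: (+0.010068-0.010412i) × (-0.031018-0.024888i) = -0.000571+0.000072i  (running Σ = -0.000571+0.000072i)
  m=-2: (-0.001149-0.102798i) × (+0.013799+0.189200i) = +0.019433-0.001636i  (running Σ = +0.018862-0.001564i)
  m=-1: (-0.259964-0.257074i) × (+0.297207-0.319672i) = -0.159442+0.006699i  (running Σ = -0.140580+0.005136i)
  m=0: (-0.517831-0.000000i) × (-0.317585+0.000000i) = +0.164455+0.000000i  (running Σ = +0.023875+0.005136i)
  m=1: (+0.259964-0.257074i) × (-0.297207-0.319672i) = -0.159442-0.006699i  (running Σ = -0.135568-0.001564i)
  m=2: (-0.001149+0.102798i) × (+0.013799-0.189200i) = +0.019433+0.001636i  (running Σ = -0.116134+0.000072i)
  m=3: (-0.010068-0.010412i) × (+0.031018-0.024888i) = -0.000571-0.000072i  (running Σ = -0.116706+0.000000i)
Σ over m = -0.116706+0.000000i; ×(4π/7) → -0.209509+0.000000i. Real part: -0.209509

-0.209509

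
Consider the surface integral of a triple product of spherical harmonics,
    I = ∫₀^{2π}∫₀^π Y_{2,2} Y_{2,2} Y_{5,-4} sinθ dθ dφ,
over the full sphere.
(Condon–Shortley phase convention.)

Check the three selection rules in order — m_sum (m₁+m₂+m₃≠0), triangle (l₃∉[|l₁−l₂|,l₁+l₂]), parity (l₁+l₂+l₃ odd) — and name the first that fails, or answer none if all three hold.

azimuthal sum: 2 + 2 − 4 = 0  ✓
l₃ must lie in [0,4]; have l₃=5  ✗
L = 2 + 2 + 5 = 9 (odd)

triangle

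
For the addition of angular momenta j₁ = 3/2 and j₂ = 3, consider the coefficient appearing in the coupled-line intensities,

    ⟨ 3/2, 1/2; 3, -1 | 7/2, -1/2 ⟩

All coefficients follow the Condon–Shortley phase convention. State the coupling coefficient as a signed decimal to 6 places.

triangle: 1!·2!·5!/9! = 240/362880
(j±m)!: 2!·1!·2!·4!·3!·4! = 13824
prefactor² = (2J+1)·Δ·N² = 512/7
  k=0: +1/(0!·1!·1!·2!·1!·3!) = 1/12
  k=1: −1/(1!·0!·0!·1!·2!·4!) = -1/48
Σ = 1/16  ⇒  CG² = 512/7·(1/16)² = 2/7
CG = +√(2/7) = +0.534522

+√(2/7) ≈ +0.534522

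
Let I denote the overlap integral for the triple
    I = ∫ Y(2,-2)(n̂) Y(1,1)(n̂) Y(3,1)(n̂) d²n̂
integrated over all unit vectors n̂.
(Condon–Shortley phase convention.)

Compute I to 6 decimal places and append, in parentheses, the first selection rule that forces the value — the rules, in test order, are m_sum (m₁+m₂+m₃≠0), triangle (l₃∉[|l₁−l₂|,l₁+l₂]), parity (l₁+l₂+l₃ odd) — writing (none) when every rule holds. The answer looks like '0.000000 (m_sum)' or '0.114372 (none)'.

-0.082589 (none)

Rules hold: Σm=0, L=6 even, 1≤3≤3.
N = 5·3·7 = 105
Δ = 0!·4!·2!/7! = 1/105
Racah Σ t=0..0: t=0:+1/4 = 1/4
⇒ 3j(2 1 3; 0 0 0)² = 3/35, sgn -1
Racah Σ t=0..0: t=0:+1/48 = 1/48
⇒ 3j(2 1 3; -2 1 1)² = 1/105, sgn +1
4πI² = N·(3j₀)²·(3jₘ)² = 3/35
I = -1·√(0.0857143/4π) = -0.08258890
No selection rule forces the value: the integral is nonzero (none).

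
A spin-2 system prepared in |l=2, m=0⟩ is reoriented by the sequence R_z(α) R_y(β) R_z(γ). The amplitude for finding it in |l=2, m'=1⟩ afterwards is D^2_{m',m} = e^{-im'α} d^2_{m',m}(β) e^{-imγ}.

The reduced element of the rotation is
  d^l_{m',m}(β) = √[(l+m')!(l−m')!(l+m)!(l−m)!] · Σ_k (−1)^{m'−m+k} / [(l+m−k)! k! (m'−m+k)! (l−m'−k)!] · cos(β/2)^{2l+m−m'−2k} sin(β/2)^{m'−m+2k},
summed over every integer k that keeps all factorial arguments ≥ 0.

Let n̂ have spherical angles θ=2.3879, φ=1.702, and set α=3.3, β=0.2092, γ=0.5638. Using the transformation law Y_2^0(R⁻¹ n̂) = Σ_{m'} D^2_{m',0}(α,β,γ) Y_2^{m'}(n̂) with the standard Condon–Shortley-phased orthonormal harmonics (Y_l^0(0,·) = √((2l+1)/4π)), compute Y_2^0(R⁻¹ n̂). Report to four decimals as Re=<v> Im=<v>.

Need the full column D^2_{m',0} for m'=−2..2 at α=3.3000, β=0.2092, γ=0.5638.
cos(β/2)=0.994534, sin(β/2)=0.104409
d^2_{-2,0}: single k=2 term ⇒ +0.026412;  D = +0.025097+0.008228i
d^2_{-1,0}: k∈[1..2] ⇒ +0.251579 -0.002773 = +0.248806;  D = -0.245691-0.039248i
d^2_{0,0}: k∈[0..2] ⇒ +0.978316 -0.043130 +0.000119 = +0.935305;  D = +0.935305+0.000000i
d^2_{1,0}: k∈[0..1] ⇒ -0.251579 +0.002773 = -0.248806;  D = +0.245691-0.039248i
d^2_{2,0}: single k=0 term ⇒ +0.026412;  D = +0.025097-0.008228i
Y_2^{m'}(θ=2.3879,φ=1.702) and Σ D·Y over m':
  (+0.0251+0.0082i)·(-0.1747+0.0469i)  (-0.2457-0.0392i)·(+0.0504+0.3822i)  (+0.9353+0.0000i)·(+0.1877+0.0000i)  (+0.2457-0.0392i)·(-0.0504+0.3822i)  (+0.0251-0.0082i)·(-0.1747-0.0469i)
Y_2^0(R⁻¹ n̂) = +0.171209+0.000000i

Re=0.1712 Im=0.0000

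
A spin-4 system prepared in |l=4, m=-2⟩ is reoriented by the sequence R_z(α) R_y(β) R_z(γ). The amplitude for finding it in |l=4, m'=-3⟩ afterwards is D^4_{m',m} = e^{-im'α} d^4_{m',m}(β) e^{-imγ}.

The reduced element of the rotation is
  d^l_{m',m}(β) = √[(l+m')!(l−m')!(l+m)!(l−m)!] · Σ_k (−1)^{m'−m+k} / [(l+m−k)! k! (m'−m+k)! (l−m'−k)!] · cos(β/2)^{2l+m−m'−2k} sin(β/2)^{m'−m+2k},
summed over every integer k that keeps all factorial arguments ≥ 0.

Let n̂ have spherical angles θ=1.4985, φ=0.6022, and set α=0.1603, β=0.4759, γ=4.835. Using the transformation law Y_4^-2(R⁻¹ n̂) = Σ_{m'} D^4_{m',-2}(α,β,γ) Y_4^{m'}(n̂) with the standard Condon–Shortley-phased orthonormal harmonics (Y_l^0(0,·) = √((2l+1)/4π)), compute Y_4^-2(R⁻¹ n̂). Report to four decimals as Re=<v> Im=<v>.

Re=-0.1104 Im=0.1067

Need the full column D^4_{m',-2} for m'=−4..4 at α=0.1603, β=0.4759, γ=4.8350.
cos(β/2)=0.971823, sin(β/2)=0.235711
d^4_{-4,-2}: single k=2 term ⇒ +0.247663;  D = -0.156570-0.191893i
d^4_{-3,-2}: k∈[1..2] ⇒ +0.722029 -0.127427 = +0.594602;  D = -0.444617-0.394801i
d^4_{-2,-2}: k∈[0..2] ⇒ +0.795606 -0.561648 +0.041301 = +0.275259;  D = -0.232360-0.147569i
d^4_{-1,-2}: k∈[0..2] ⇒ -0.818704 +0.240814 -0.009444 = -0.587334;  D = +0.539699+0.231703i
d^4_{0,-2}: k∈[0..2] ⇒ +0.444022 -0.069656 +0.001537 = +0.375902;  D = -0.364657-0.091258i
d^4_{1,-2}: k∈[0..2] ⇒ -0.160543 +0.014167 -0.000167 = -0.146543;  D = +0.146015+0.012430i
d^4_{2,-2}: k∈[0..2] ⇒ +0.041301 -0.001944 +0.000010 = +0.039367;  D = -0.039255+0.002965i
d^4_{3,-2}: k∈[0..1] ⇒ -0.007496 +0.000147 = -0.007349;  D = +0.007146-0.001716i
d^4_{4,-2}: single k=0 term ⇒ +0.000857;  D = -0.000791+0.000331i
Y_4^{m'}(θ=1.4985,φ=0.6022) and Σ D·Y over m':
  (-0.1566-0.1919i)·(-0.3255-0.2930i)  (-0.4446-0.3948i)·(-0.0210-0.0872i)  (-0.2324-0.1476i)·(-0.1149+0.2993i)  (+0.5397+0.2317i)·(-0.0832+0.0572i)  (-0.3647-0.0913i)·(+0.3009+0.0000i)  (+0.1460+0.0124i)·(+0.0832+0.0572i)  (-0.0393+0.0030i)·(-0.1149-0.2993i)  (+0.0071-0.0017i)·(+0.0210-0.0872i)  (-0.0008+0.0003i)·(-0.3255+0.2930i)
Y_4^-2(R⁻¹ n̂) = -0.110409+0.106715i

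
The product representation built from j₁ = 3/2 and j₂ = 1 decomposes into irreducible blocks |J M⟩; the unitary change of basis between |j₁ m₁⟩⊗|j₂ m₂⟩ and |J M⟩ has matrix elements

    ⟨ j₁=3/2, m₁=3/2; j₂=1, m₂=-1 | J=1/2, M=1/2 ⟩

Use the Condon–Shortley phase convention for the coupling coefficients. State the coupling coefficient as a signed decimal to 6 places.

+0.707107

√[2·2!1!0!/4! · 3!0!0!2!1!0!] = √(2)
  +(−1)^0/∏(0,2,0,0,1,0)! = 1/2  (running 1/2)
⟨..|..⟩ = √(2)·(1/2) = +0.707107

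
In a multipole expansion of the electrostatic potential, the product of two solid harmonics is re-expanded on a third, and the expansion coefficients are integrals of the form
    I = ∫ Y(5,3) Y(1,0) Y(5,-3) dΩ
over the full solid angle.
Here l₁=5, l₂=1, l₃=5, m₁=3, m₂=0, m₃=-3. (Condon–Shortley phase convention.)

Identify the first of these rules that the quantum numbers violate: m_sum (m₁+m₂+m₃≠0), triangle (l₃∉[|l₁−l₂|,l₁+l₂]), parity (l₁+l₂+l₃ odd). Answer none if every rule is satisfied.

parity

m₁+m₂+m₃ = 3 + 0 − 3 = 0  ✓
triangle: |5−1|=4 ≤ l₃=5 ≤ 5+1=6  ✓
parity: l₁+l₂+l₃ = 11 is odd  ✗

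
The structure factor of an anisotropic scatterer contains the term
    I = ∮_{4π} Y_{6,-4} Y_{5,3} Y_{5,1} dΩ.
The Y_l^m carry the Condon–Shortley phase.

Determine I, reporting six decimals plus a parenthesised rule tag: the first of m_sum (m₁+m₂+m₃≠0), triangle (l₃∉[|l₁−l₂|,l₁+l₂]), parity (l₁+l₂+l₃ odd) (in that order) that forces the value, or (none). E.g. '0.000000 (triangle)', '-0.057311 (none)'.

-0.069086 (none)

Rules hold: Σm=0, L=16 even, 1≤5≤11.
N = 13·11·11 = 1573
Δ = 6!·6!·4!/17! = 1/28588560
Racah Σ t=1..5: t=1:−1/345600 t=2:+1/13824 t=3:−1/5184 t=4:+1/13824 t=5:−1/345600 = -7/129600
⇒ 3j(6 5 5; 0 0 0)² = 80/7293, sgn +1
Racah Σ t=4..6: t=4:+1/829440 t=5:−1/86400 t=6:+1/138240 = -13/4147200
⇒ 3j(6 5 5; -4 3 1)² = 13/3740, sgn -1
4πI² = N·(3j₀)²·(3jₘ)² = 52/867
I = -1·√(0.0599769/4π) = -0.06908555
No selection rule forces the value: the integral is nonzero (none).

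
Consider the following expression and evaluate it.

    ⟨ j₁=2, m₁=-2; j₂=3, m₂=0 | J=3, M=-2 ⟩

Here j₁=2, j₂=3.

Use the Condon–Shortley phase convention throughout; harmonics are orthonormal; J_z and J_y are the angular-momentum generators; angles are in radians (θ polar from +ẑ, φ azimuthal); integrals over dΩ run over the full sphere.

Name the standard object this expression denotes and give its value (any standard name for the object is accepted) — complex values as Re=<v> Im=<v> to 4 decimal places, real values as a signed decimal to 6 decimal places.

Clebsch–Gordan coefficient, +√(1/3) ≈ +0.577350

This is a Clebsch–Gordan (vector-coupling) coefficient.
triangle: 2!×2!×4!/9! = 96/362880
(j±m)!: 0!×4!×3!×3!×1!×5! = 103680
prefactor² = (2J+1)×Δ×N² = 192
  k=2: +1/(2!×0!×2!×1!×0!×3!) = 1/24
Σ = 1/24  ⇒  CG² = 192×(1/24)² = 1/3
CG = +√(1/3) = +0.577350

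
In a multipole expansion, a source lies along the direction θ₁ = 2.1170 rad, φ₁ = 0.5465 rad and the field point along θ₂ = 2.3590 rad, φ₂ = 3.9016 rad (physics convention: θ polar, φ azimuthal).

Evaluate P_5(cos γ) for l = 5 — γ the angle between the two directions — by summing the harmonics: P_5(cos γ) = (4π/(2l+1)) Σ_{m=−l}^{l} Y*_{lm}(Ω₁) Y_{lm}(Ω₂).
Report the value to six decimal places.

Term-by-term m-sum for l=5 (normalisation 4π/11 = 1.142397):
  m=-5: Y*=(-0.194002, 0.084110)  Y=(0.063989, -0.049503)  product (-0.008250, 0.014986)
  m=-4: Y*=(0.234588, -0.331952)  Y=(0.255947, 0.026085)  product (0.068701, -0.078843)
  m=-3: Y*=(-0.021166, 0.307594)  Y=(0.278439, 0.324452)  product (-0.105693, 0.078779)
  m=-2: Y*=(0.056315, 0.108755)  Y=(-0.015420, 0.303387)  product (-0.033863, 0.015408)
  m=-1: Y*=(-0.291955, -0.177596)  Y=(0.119529, -0.113608)  product (-0.055073, 0.011941)
  m=+0: Y*=(-0.042463, -0.000000)  Y=(0.354032, 0.000000)  product (-0.015033, -0.000000)
  m=+1: Y*=(0.291955, -0.177596)  Y=(-0.119529, -0.113608)  product (-0.055073, -0.011941)
  m=+2: Y*=(0.056315, -0.108755)  Y=(-0.015420, -0.303387)  product (-0.033863, -0.015408)
  m=+3: Y*=(0.021166, 0.307594)  Y=(-0.278439, 0.324452)  product (-0.105693, -0.078779)
  m=+4: Y*=(0.234588, 0.331952)  Y=(0.255947, -0.026085)  product (0.068701, 0.078843)
  m=+5: Y*=(0.194002, 0.084110)  Y=(-0.063989, -0.049503)  product (-0.008250, -0.014986)
Σ over m = (-0.283390, 0.000000); ×(4π/11) → (-0.323744, 0.000000). Real part: -0.323744

-0.323744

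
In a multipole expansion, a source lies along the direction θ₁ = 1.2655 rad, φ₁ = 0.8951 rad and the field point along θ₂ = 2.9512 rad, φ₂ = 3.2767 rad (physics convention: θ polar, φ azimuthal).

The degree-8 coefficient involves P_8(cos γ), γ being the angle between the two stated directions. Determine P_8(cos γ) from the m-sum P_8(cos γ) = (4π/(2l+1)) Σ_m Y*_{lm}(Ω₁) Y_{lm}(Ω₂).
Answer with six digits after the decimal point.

-0.236307

Summing Y*_{l m}(θ₁,φ₁)·Y_{l m}(θ₂,φ₂) over m ∈ [−8, 8]; prefactor 4π/(2·8+1) = 0.739198:
  m=-8: Y*=+0.225510+0.271471i  Y=+0.000000-0.000001i  product +0.000000-0.000000i
  m=-7: Y*=+0.444819-0.007779i  Y=+0.000010-0.000014i  product +0.000004-0.000006i
  m=-6: Y*=+0.061559-0.079612i  Y=+0.000160-0.000169i  product -0.000004-0.000023i
  m=-5: Y*=+0.074457+0.308412i  Y=+0.001734-0.001389i  product +0.000558+0.000431i
  m=-4: Y*=+0.207397+0.097336i  Y=+0.013528-0.008117i  product +0.003596-0.000367i
  m=-3: Y*=-0.198207+0.097288i  Y=+0.075790-0.032520i  product -0.011858+0.013819i
  m=-2: Y*=-0.058728+0.263363i  Y=+0.290078-0.080349i  product +0.004125+0.081114i
  m=-1: Y*=-0.108663-0.135564i  Y=+0.660525-0.089789i  product -0.083947-0.079786i
  m=+0: Y*=-0.278963-0.000000i  Y=+0.518451+0.000000i  product -0.144629-0.000000i
  m=+1: Y*=+0.108663-0.135564i  Y=-0.660525-0.089789i  product -0.083947+0.079786i
  m=+2: Y*=-0.058728-0.263363i  Y=+0.290078+0.080349i  product +0.004125-0.081114i
  m=+3: Y*=+0.198207+0.097288i  Y=-0.075790-0.032520i  product -0.011858-0.013819i
  m=+4: Y*=+0.207397-0.097336i  Y=+0.013528+0.008117i  product +0.003596+0.000367i
  m=+5: Y*=-0.074457+0.308412i  Y=-0.001734-0.001389i  product +0.000558-0.000431i
  m=+6: Y*=+0.061559+0.079612i  Y=+0.000160+0.000169i  product -0.000004+0.000023i
  m=+7: Y*=-0.444819-0.007779i  Y=-0.000010-0.000014i  product +0.000004+0.000006i
  m=+8: Y*=+0.225510-0.271471i  Y=+0.000000+0.000001i  product +0.000000+0.000000i
Total Σ_m = -0.319681-0.000000i. Multiply by 0.739198: -0.236307-0.000000i. P_8(cos γ) = -0.236307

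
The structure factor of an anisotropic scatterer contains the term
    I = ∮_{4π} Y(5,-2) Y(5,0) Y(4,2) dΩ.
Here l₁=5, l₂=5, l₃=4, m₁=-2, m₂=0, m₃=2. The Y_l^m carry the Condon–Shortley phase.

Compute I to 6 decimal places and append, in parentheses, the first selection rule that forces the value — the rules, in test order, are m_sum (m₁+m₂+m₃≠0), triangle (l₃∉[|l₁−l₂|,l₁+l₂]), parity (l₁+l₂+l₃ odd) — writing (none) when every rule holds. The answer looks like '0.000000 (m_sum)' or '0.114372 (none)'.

-0.099440 (none)

m-sum 0 ✓  L=14 even ✓  0≤4≤10 ✓
Π(2lᵢ+1) = 11×11×9 = 1089
triangle coeff Δ(5,5,4) = 1/3153150
Σ_t [1,5]: t=1:−1/69120 t=2:+1/1728 t=3:−1/576 t=4:+1/1728 t=5:−1/69120 = -7/11520
(3j)²=2/143 [(5 5 4; 0 0 0)], sign=-1
Σ_t [3,5]: t=3:−1/3456 t=4:+1/1728 t=5:−1/11520 = 7/34560
(3j)²=7/858 [(5 5 4; -2 0 2)], sign=+1
⇒ 4πI² = 21/169
I = (-1)√(21/169/(4π)) = -0.09944006
No selection rule forces the value: the integral is nonzero (none).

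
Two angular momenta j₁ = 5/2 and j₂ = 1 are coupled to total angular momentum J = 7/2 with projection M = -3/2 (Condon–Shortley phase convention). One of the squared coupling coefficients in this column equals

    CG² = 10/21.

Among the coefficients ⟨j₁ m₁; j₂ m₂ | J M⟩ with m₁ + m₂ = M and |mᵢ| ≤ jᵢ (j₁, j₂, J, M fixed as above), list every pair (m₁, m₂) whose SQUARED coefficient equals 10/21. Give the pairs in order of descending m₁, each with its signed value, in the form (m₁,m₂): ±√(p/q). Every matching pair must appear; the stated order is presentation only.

(-1/2,-1): +√(10/21); (-3/2,0): +√(10/21)

Admissible pairs with m₁+m₂ = M = -3/2: (-5/2,1), (-3/2,0), (-1/2,-1)
  (m₁,m₂)=(-1/2,-1): CG² = 10/21, CG = +√(10/21)   ← matches the target
  (m₁,m₂)=(-3/2,0): CG² = 10/21, CG = +√(10/21)   ← matches the target
  (m₁,m₂)=(-5/2,1): CG² = 1/21, CG = +√(1/21)
Pairs with CG² = 10/21: (-1/2,-1): +√(10/21); (-3/2,0): +√(10/21)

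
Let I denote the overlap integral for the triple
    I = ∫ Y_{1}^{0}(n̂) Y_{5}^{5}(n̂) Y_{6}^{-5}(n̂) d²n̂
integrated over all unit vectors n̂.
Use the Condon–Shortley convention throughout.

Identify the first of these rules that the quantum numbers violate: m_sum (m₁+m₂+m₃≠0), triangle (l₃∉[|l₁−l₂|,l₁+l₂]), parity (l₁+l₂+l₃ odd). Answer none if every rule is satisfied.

none

m₁+m₂+m₃ = 0 + 5 − 5 = 0  ✓
triangle: |1−5|=4 ≤ l₃=6 ≤ 1+5=6  ✓
parity: l₁+l₂+l₃ = 12 is even  ✓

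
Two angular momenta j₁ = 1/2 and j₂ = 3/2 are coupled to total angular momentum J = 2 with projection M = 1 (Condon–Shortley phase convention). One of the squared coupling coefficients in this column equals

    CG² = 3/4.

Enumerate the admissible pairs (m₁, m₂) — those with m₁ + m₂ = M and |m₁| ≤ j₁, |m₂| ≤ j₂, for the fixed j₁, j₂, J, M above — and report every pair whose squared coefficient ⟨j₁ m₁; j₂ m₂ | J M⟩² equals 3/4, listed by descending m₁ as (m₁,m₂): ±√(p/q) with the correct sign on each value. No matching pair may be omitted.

Admissible pairs with m₁+m₂ = M = 1: (-1/2,3/2), (1/2,1/2)
  (m₁,m₂)=(1/2,1/2): CG² = 3/4, CG = +√(3/4)   ← matches the target
  (m₁,m₂)=(-1/2,3/2): CG² = 1/4, CG = +√(1/4)
Pairs with CG² = 3/4: (1/2,1/2): +√(3/4)

(1/2,1/2): +√(3/4)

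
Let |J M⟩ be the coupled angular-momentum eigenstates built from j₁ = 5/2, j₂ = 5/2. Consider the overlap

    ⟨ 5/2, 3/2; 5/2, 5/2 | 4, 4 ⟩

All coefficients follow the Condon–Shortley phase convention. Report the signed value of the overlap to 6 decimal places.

j₁+j₂−J=1  J+j₁−j₂=4  J−j₁+j₂=4  j₁+j₂+J+1=10
(j₁±m₁, j₂±m₂, J±M) = (4,1,5,0,8,0)
P² = 165888
sum k=1..1:
  [1] −1/576 = -1/576
S = -1/576
C² = P²·S² = 1/2 ; C = -0.707107

-0.707107  (= −√(1/2))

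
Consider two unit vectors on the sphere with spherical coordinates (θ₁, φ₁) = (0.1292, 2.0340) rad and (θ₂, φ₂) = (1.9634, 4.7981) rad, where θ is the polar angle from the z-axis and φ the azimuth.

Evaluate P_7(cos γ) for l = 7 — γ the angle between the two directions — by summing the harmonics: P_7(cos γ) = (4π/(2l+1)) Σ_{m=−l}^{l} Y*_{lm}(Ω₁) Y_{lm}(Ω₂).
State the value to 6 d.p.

Summing Y*_{l m}(θ₁,φ₁)·Y_{l m}(θ₂,φ₂) over m ∈ [−7, 7]; prefactor 4π/(2·7+1) = 0.837758:
  m=-7: (-0.000000, 0.000000) × (-0.162252, -0.237175) = (0.000000, -0.000000)  (running Σ = (0.000000, -0.000000))
  m=-6: (0.000008, -0.000003) × (0.387658, -0.219016) = (0.000002, -0.000003)  (running Σ = (0.000002, -0.000003))
  m=-5: (-0.000113, -0.000104) × (0.092689, 0.202877) = (0.000011, -0.000033)  (running Σ = (0.000013, -0.000035))
  m=-4: (-0.000546, 0.001885) × (0.211386, -0.075452) = (0.000027, 0.000440)  (running Σ = (0.000040, 0.000404))
  m=-3: (0.017779, -0.003257) × (0.079815, 0.303531) = (0.002408, 0.005136)  (running Σ = (0.002448, 0.005541))
  m=-2: (-0.069805, -0.092901) × (0.098802, -0.017105) = (-0.008486, -0.007985)  (running Σ = (-0.006038, -0.002444))
  m=-1: (-0.209762, 0.419989) × (0.027788, 0.323412) = (-0.141658, -0.056169)  (running Σ = (-0.147697, -0.058613))
  m=0: (0.851594, -0.000000) × (0.062540, 0.000000) = (0.053258, 0.000000)  (running Σ = (-0.094438, -0.058613))
  m=1: (0.209762, 0.419989) × (-0.027788, 0.323412) = (-0.141658, 0.056169)  (running Σ = (-0.236097, -0.002444))
  m=2: (-0.069805, 0.092901) × (0.098802, 0.017105) = (-0.008486, 0.007985)  (running Σ = (-0.244583, 0.005541))
  m=3: (-0.017779, -0.003257) × (-0.079815, 0.303531) = (0.002408, -0.005136)  (running Σ = (-0.242175, 0.000404))
  m=4: (-0.000546, -0.001885) × (0.211386, 0.075452) = (0.000027, -0.000440)  (running Σ = (-0.242148, -0.000035))
  m=5: (0.000113, -0.000104) × (-0.092689, 0.202877) = (0.000011, 0.000033)  (running Σ = (-0.242138, -0.000003))
  m=6: (0.000008, 0.000003) × (0.387658, 0.219016) = (0.000002, 0.000003)  (running Σ = (-0.242135, -0.000000))
  m=7: (0.000000, 0.000000) × (0.162252, -0.237175) = (0.000000, 0.000000)  (running Σ = (-0.242135, 0.000000))
Σ over m = (-0.242135, 0.000000); ×(4π/15) → (-0.202851, 0.000000). Real part: -0.202851

-0.202851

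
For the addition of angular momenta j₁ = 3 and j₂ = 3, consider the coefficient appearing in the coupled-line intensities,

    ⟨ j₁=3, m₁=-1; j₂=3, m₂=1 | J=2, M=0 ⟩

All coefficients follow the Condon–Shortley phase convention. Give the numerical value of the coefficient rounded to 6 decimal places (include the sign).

triangle: 4!*2!*2!/9! = 96/362880
(j±m)!: 2!*4!*4!*2!*2!*2! = 9216
prefactor² = (2J+1)*Δ*N² = 256/21
  k=2: +1/(2!*2!*2!*2!*0!*0!) = 1/16
  k=3: −1/(3!*1!*1!*1!*1!*1!) = -1/6
  k=4: +1/(4!*0!*0!*0!*2!*2!) = 1/96
Σ = -3/32  ⇒  CG² = 256/21*(-3/32)² = 3/28
CG = −√(3/28) = -0.327327

−√(3/28) = -0.327327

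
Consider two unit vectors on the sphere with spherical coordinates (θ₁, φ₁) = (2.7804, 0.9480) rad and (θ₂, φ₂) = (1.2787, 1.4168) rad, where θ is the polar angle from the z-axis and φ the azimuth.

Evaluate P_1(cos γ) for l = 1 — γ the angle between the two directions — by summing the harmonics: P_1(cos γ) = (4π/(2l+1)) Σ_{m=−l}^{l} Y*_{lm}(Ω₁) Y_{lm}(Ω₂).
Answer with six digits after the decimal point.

Addition theorem: P_1(cos γ) = (4π/3) Σ_m Y*_{lm}(Ω₁) Y_{lm}(Ω₂), m = −1…1:
  m=-1: (0.07122 + 0.09917j) × (0.05075 - 0.32694j) = 0.03604 - 0.01825j  (running Σ = 0.03604 - 0.01825j)
  m=0: (-0.45708 + 0.00000j) × (0.14070 + 0.00000j) = -0.06431 + 0.00000j  (running Σ = -0.02827 - 0.01825j)
  m=1: (-0.07122 + 0.09917j) × (-0.05075 - 0.32694j) = 0.03604 + 0.01825j  (running Σ = 0.00777 + 0.00000j)
Σ over m = 0.00777 + 0.00000j; ×(4π/3) → 0.03253 + 0.00000j. Real part: 0.032529

0.032529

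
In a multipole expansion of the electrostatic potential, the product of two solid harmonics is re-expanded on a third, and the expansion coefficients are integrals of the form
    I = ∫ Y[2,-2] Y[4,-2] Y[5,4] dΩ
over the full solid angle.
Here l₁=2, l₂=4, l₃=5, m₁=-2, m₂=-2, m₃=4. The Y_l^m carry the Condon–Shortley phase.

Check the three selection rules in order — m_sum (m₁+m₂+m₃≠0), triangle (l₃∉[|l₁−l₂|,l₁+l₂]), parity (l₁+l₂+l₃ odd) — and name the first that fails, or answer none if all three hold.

azimuthal sum: -2 − 2 + 4 = 0  ✓
2 ≤ 5 ≤ 6 (triangle on l)  ✓
L = 2 + 4 + 5 = 11 (odd)  ✗

parity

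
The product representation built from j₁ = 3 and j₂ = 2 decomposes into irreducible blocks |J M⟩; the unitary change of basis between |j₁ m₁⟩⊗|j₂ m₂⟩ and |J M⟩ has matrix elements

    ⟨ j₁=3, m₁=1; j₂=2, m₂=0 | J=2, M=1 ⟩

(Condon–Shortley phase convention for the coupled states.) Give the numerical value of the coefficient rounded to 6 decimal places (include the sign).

−√(1/7) ≈ -0.377964

j₁+j₂−J=3  J+j₁−j₂=3  J−j₁+j₂=1  j₁+j₂+J+1=8
(j₁±m₁, j₂±m₂, J±M) = (4,2,2,2,3,1)
P² = 36/7
sum k=1..2:
  [1] −1/4 = -1/4
  [2] +1/12 = 1/12
S = -1/6
C² = P²·S² = 1/7 ; C = -0.377964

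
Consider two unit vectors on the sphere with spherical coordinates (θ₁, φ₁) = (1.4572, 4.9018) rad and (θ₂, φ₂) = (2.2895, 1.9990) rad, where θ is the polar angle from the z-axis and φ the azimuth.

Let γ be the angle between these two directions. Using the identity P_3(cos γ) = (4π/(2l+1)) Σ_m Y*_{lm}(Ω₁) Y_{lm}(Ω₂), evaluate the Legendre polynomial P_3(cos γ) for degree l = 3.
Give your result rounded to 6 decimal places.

-0.084040

Addition theorem: P_3(cos γ) = (4π/7) Σ_m Y*_{lm}(Ω₁) Y_{lm}(Ω₂), m = −3…3:
  m=-3: Y*=-0.22021 + 0.34490j  Y=0.17066 + 0.05022j  product -0.05490 + 0.04780j
  m=-2: Y*=-0.10625 - 0.04229j  Y=0.24974 - 0.28798j  product -0.03871 + 0.02004j
  m=-1: Y*=-0.05657 + 0.29510j  Y=-0.11792 - 0.25835j  product 0.08291 - 0.02018j
  m=+0: Y*=-0.12418 + 0.00000j  Y=0.20454 + 0.00000j  product -0.02540 + 0.00000j
  m=+1: Y*=0.05657 + 0.29510j  Y=0.11792 - 0.25835j  product 0.08291 + 0.02018j
  m=+2: Y*=-0.10625 + 0.04229j  Y=0.24974 + 0.28798j  product -0.03871 - 0.02004j
  m=+3: Y*=0.22021 + 0.34490j  Y=-0.17066 + 0.05022j  product -0.05490 - 0.04780j
Total Σ_m = -0.04681 + 0.00000j. Multiply by 1.795196: -0.08404 + 0.00000j. P_3(cos γ) = -0.084040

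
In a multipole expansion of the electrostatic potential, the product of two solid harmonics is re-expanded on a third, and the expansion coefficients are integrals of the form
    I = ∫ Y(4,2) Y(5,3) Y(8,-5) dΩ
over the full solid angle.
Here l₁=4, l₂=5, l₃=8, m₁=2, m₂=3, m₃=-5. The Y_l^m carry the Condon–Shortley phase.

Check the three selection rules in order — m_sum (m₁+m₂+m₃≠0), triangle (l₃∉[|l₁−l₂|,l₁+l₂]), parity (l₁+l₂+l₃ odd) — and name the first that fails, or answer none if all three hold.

parity

azimuthal sum: 2 + 3 − 5 = 0  ✓
1 ≤ 8 ≤ 9 (triangle on l)  ✓
L = 4 + 5 + 8 = 17 (odd)  ✗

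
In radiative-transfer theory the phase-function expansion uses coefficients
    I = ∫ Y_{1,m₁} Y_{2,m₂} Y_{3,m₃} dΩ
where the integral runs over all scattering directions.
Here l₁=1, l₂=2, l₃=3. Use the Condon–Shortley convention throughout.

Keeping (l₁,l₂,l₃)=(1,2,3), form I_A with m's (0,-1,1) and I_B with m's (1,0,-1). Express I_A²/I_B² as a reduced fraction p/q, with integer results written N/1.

l's match ⇒ only the (l;m) 3-j factors differ between A and B.
A: triangle coeff Δ(1,2,3) = 1/105; Σ_t [0,0]: t=0:+1/6 = 1/6; (3j)²=8/105 [(1 2 3; 0 -1 1)], sign=+1
B: triangle coeff Δ(1,2,3) = 1/105; Σ_t [0,0]: t=0:+1/8 = 1/8; (3j)²=2/35 [(1 2 3; 1 0 -1)], sign=+1
I_A²/I_B² = (8/105)/(2/35) = 4/3

4/3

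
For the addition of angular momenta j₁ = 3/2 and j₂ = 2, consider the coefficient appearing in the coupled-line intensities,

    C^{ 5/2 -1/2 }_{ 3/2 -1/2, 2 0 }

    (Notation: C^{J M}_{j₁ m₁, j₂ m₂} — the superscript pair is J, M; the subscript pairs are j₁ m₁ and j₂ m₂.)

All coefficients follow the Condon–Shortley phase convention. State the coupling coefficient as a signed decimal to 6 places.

-0.292770

√[6·1!2!3!/7! · 1!2!2!2!2!3!] = √(48/35)
  +(−1)^0/∏(0,1,2,2,0,1)! = 1/4  (running 1/4)
  +(−1)^1/∏(1,0,1,1,1,2)! = -1/2  (running -1/4)
⟨..|..⟩ = √(48/35)·(-1/4) = -0.292770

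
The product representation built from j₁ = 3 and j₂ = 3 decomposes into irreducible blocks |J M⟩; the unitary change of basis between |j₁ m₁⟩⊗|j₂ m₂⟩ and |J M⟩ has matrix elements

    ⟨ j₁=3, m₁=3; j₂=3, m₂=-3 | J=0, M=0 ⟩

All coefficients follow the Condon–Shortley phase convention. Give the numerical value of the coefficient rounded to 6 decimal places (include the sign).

triangle: 6!×0!×0!/7! = 720/5040
(j±m)!: 6!×0!×0!×6!×0!×0! = 518400
prefactor² = (2J+1)×Δ×N² = 518400/7
  k=0: +1/(0!×6!×0!×0!×0!×0!) = 1/720
Σ = 1/720  ⇒  CG² = 518400/7×(1/720)² = 1/7
CG = +√(1/7) = +0.377964

+0.377964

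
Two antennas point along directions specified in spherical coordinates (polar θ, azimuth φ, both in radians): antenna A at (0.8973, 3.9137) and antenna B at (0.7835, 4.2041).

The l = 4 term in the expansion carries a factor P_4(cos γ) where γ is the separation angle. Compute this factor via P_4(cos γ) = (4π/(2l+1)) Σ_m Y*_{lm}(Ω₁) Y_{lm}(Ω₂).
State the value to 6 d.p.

0.723556

Expand P_4 via completeness: Σ_{m} conj(Y_{4,m}) at Ω₁ times Y_{4,m} at Ω₂ —
  [-4]  conj(Y_{4,-4})(Ω₁) = -0.16496 + 0.00878j ; Y_{4,-4}(Ω₂) = -0.04898 + 0.09827j ; Δ = 0.00722 - 0.01664j
  [-3]  conj(Y_{4,-3})(Ω₁) = 0.25291 - 0.27393j ; Y_{4,-3}(Ω₂) = 0.31140 - 0.01431j ; Δ = 0.07484 - 0.08892j
  [-2]  conj(Y_{4,-2})(Ω₁) = 0.00936 + 0.35207j ; Y_{4,-2}(Ω₂) = -0.22040 - 0.35609j ; Δ = 0.12331 - 0.08093j
  [-1]  conj(Y_{4,-1})(Ω₁) = 0.04574 + 0.04454j ; Y_{4,-1}(Ω₂) = -0.05909 + 0.10606j ; Δ = -0.00743 + 0.00222j
  [+0]  conj(Y_{4,0})(Ω₁) = -0.35690 + 0.00000j ; Y_{4,0}(Ω₂) = -0.34279 + 0.00000j ; Δ = 0.12234 + 0.00000j
  [+1]  conj(Y_{4,1})(Ω₁) = -0.04574 + 0.04454j ; Y_{4,1}(Ω₂) = 0.05909 + 0.10606j ; Δ = -0.00743 - 0.00222j
  [+2]  conj(Y_{4,2})(Ω₁) = 0.00936 - 0.35207j ; Y_{4,2}(Ω₂) = -0.22040 + 0.35609j ; Δ = 0.12331 + 0.08093j
  [+3]  conj(Y_{4,3})(Ω₁) = -0.25291 - 0.27393j ; Y_{4,3}(Ω₂) = -0.31140 - 0.01431j ; Δ = 0.07484 + 0.08892j
  [+4]  conj(Y_{4,4})(Ω₁) = -0.16496 - 0.00878j ; Y_{4,4}(Ω₂) = -0.04898 - 0.09827j ; Δ = 0.00722 + 0.01664j
Total Σ_m = 0.51821 + 0.00000j. Multiply by 1.396263: 0.72356 + 0.00000j. P_4(cos γ) = 0.723556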